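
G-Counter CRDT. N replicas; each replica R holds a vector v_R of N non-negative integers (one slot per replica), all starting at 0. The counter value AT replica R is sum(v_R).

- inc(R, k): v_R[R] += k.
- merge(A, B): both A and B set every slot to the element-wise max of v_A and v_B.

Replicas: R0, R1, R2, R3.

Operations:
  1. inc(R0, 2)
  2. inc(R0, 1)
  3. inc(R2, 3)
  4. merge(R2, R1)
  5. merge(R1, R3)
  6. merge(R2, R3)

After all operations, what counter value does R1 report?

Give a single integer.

Answer: 3

Derivation:
Op 1: inc R0 by 2 -> R0=(2,0,0,0) value=2
Op 2: inc R0 by 1 -> R0=(3,0,0,0) value=3
Op 3: inc R2 by 3 -> R2=(0,0,3,0) value=3
Op 4: merge R2<->R1 -> R2=(0,0,3,0) R1=(0,0,3,0)
Op 5: merge R1<->R3 -> R1=(0,0,3,0) R3=(0,0,3,0)
Op 6: merge R2<->R3 -> R2=(0,0,3,0) R3=(0,0,3,0)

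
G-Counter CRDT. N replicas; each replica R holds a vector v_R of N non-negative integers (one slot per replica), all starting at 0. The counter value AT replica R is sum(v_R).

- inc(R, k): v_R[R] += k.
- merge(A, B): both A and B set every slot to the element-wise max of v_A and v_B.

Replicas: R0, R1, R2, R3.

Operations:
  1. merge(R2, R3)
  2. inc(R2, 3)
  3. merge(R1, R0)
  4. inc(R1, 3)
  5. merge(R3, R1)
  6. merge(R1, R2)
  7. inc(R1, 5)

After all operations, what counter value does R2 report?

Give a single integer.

Op 1: merge R2<->R3 -> R2=(0,0,0,0) R3=(0,0,0,0)
Op 2: inc R2 by 3 -> R2=(0,0,3,0) value=3
Op 3: merge R1<->R0 -> R1=(0,0,0,0) R0=(0,0,0,0)
Op 4: inc R1 by 3 -> R1=(0,3,0,0) value=3
Op 5: merge R3<->R1 -> R3=(0,3,0,0) R1=(0,3,0,0)
Op 6: merge R1<->R2 -> R1=(0,3,3,0) R2=(0,3,3,0)
Op 7: inc R1 by 5 -> R1=(0,8,3,0) value=11

Answer: 6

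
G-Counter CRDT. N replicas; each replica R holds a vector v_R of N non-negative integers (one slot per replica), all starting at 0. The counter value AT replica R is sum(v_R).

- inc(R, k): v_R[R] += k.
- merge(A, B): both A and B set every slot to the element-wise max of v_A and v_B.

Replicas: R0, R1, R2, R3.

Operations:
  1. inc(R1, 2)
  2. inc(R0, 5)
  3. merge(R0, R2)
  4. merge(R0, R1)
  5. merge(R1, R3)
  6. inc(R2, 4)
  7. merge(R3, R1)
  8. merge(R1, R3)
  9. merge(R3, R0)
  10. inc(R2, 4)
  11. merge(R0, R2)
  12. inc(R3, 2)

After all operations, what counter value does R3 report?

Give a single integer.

Op 1: inc R1 by 2 -> R1=(0,2,0,0) value=2
Op 2: inc R0 by 5 -> R0=(5,0,0,0) value=5
Op 3: merge R0<->R2 -> R0=(5,0,0,0) R2=(5,0,0,0)
Op 4: merge R0<->R1 -> R0=(5,2,0,0) R1=(5,2,0,0)
Op 5: merge R1<->R3 -> R1=(5,2,0,0) R3=(5,2,0,0)
Op 6: inc R2 by 4 -> R2=(5,0,4,0) value=9
Op 7: merge R3<->R1 -> R3=(5,2,0,0) R1=(5,2,0,0)
Op 8: merge R1<->R3 -> R1=(5,2,0,0) R3=(5,2,0,0)
Op 9: merge R3<->R0 -> R3=(5,2,0,0) R0=(5,2,0,0)
Op 10: inc R2 by 4 -> R2=(5,0,8,0) value=13
Op 11: merge R0<->R2 -> R0=(5,2,8,0) R2=(5,2,8,0)
Op 12: inc R3 by 2 -> R3=(5,2,0,2) value=9

Answer: 9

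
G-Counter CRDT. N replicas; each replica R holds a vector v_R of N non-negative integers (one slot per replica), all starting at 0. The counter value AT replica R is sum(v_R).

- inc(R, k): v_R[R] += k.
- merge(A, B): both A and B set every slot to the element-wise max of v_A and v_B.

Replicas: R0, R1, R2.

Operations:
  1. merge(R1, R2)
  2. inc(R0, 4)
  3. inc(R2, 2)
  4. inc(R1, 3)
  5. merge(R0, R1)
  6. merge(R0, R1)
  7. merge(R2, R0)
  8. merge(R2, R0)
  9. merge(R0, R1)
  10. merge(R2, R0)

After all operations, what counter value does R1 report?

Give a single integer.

Op 1: merge R1<->R2 -> R1=(0,0,0) R2=(0,0,0)
Op 2: inc R0 by 4 -> R0=(4,0,0) value=4
Op 3: inc R2 by 2 -> R2=(0,0,2) value=2
Op 4: inc R1 by 3 -> R1=(0,3,0) value=3
Op 5: merge R0<->R1 -> R0=(4,3,0) R1=(4,3,0)
Op 6: merge R0<->R1 -> R0=(4,3,0) R1=(4,3,0)
Op 7: merge R2<->R0 -> R2=(4,3,2) R0=(4,3,2)
Op 8: merge R2<->R0 -> R2=(4,3,2) R0=(4,3,2)
Op 9: merge R0<->R1 -> R0=(4,3,2) R1=(4,3,2)
Op 10: merge R2<->R0 -> R2=(4,3,2) R0=(4,3,2)

Answer: 9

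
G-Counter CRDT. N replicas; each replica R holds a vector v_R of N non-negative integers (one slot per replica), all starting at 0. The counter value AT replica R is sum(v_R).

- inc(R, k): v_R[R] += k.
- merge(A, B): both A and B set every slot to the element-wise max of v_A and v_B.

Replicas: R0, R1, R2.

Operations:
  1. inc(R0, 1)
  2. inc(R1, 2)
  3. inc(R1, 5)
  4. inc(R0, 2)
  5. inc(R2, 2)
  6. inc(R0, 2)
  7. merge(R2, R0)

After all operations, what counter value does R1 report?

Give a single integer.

Answer: 7

Derivation:
Op 1: inc R0 by 1 -> R0=(1,0,0) value=1
Op 2: inc R1 by 2 -> R1=(0,2,0) value=2
Op 3: inc R1 by 5 -> R1=(0,7,0) value=7
Op 4: inc R0 by 2 -> R0=(3,0,0) value=3
Op 5: inc R2 by 2 -> R2=(0,0,2) value=2
Op 6: inc R0 by 2 -> R0=(5,0,0) value=5
Op 7: merge R2<->R0 -> R2=(5,0,2) R0=(5,0,2)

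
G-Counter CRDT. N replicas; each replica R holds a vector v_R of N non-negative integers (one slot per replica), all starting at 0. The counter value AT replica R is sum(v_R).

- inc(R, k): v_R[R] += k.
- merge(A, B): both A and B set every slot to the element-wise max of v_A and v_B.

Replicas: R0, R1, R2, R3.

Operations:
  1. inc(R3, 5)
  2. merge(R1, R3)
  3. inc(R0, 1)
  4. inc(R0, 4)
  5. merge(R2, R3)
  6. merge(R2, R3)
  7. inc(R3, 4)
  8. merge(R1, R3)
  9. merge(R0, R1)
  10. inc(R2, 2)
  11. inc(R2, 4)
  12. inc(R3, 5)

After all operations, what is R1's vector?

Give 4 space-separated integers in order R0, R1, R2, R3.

Answer: 5 0 0 9

Derivation:
Op 1: inc R3 by 5 -> R3=(0,0,0,5) value=5
Op 2: merge R1<->R3 -> R1=(0,0,0,5) R3=(0,0,0,5)
Op 3: inc R0 by 1 -> R0=(1,0,0,0) value=1
Op 4: inc R0 by 4 -> R0=(5,0,0,0) value=5
Op 5: merge R2<->R3 -> R2=(0,0,0,5) R3=(0,0,0,5)
Op 6: merge R2<->R3 -> R2=(0,0,0,5) R3=(0,0,0,5)
Op 7: inc R3 by 4 -> R3=(0,0,0,9) value=9
Op 8: merge R1<->R3 -> R1=(0,0,0,9) R3=(0,0,0,9)
Op 9: merge R0<->R1 -> R0=(5,0,0,9) R1=(5,0,0,9)
Op 10: inc R2 by 2 -> R2=(0,0,2,5) value=7
Op 11: inc R2 by 4 -> R2=(0,0,6,5) value=11
Op 12: inc R3 by 5 -> R3=(0,0,0,14) value=14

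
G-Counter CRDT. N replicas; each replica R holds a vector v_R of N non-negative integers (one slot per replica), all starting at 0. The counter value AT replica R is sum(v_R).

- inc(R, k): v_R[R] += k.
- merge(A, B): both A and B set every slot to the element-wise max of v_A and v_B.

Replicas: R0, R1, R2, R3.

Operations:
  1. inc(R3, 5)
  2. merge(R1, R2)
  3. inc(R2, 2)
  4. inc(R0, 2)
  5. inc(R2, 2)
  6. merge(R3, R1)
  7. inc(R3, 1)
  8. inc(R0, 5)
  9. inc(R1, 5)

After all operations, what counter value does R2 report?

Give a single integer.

Op 1: inc R3 by 5 -> R3=(0,0,0,5) value=5
Op 2: merge R1<->R2 -> R1=(0,0,0,0) R2=(0,0,0,0)
Op 3: inc R2 by 2 -> R2=(0,0,2,0) value=2
Op 4: inc R0 by 2 -> R0=(2,0,0,0) value=2
Op 5: inc R2 by 2 -> R2=(0,0,4,0) value=4
Op 6: merge R3<->R1 -> R3=(0,0,0,5) R1=(0,0,0,5)
Op 7: inc R3 by 1 -> R3=(0,0,0,6) value=6
Op 8: inc R0 by 5 -> R0=(7,0,0,0) value=7
Op 9: inc R1 by 5 -> R1=(0,5,0,5) value=10

Answer: 4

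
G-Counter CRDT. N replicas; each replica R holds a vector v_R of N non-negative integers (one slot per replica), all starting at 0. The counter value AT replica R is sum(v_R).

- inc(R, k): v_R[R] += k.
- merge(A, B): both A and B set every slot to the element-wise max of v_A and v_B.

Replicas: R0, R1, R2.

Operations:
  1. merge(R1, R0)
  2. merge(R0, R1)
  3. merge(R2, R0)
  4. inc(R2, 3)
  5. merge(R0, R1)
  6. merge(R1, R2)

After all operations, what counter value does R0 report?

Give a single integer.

Answer: 0

Derivation:
Op 1: merge R1<->R0 -> R1=(0,0,0) R0=(0,0,0)
Op 2: merge R0<->R1 -> R0=(0,0,0) R1=(0,0,0)
Op 3: merge R2<->R0 -> R2=(0,0,0) R0=(0,0,0)
Op 4: inc R2 by 3 -> R2=(0,0,3) value=3
Op 5: merge R0<->R1 -> R0=(0,0,0) R1=(0,0,0)
Op 6: merge R1<->R2 -> R1=(0,0,3) R2=(0,0,3)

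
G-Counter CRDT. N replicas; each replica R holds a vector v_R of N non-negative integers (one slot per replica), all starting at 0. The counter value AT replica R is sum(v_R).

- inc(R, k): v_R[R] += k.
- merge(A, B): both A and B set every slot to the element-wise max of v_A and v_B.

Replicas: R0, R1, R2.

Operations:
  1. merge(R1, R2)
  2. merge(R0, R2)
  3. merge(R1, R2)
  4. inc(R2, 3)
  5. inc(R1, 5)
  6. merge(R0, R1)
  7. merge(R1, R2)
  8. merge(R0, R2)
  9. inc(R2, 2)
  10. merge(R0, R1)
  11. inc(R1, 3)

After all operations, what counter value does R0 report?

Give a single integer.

Op 1: merge R1<->R2 -> R1=(0,0,0) R2=(0,0,0)
Op 2: merge R0<->R2 -> R0=(0,0,0) R2=(0,0,0)
Op 3: merge R1<->R2 -> R1=(0,0,0) R2=(0,0,0)
Op 4: inc R2 by 3 -> R2=(0,0,3) value=3
Op 5: inc R1 by 5 -> R1=(0,5,0) value=5
Op 6: merge R0<->R1 -> R0=(0,5,0) R1=(0,5,0)
Op 7: merge R1<->R2 -> R1=(0,5,3) R2=(0,5,3)
Op 8: merge R0<->R2 -> R0=(0,5,3) R2=(0,5,3)
Op 9: inc R2 by 2 -> R2=(0,5,5) value=10
Op 10: merge R0<->R1 -> R0=(0,5,3) R1=(0,5,3)
Op 11: inc R1 by 3 -> R1=(0,8,3) value=11

Answer: 8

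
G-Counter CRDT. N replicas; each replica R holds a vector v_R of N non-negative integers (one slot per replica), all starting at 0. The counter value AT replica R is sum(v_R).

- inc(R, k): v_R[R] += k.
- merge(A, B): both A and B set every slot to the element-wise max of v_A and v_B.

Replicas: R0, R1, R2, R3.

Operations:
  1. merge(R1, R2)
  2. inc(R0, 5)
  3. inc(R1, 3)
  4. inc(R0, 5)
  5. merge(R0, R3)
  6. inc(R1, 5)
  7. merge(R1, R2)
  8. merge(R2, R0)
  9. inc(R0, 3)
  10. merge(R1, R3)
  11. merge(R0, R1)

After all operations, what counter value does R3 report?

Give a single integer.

Op 1: merge R1<->R2 -> R1=(0,0,0,0) R2=(0,0,0,0)
Op 2: inc R0 by 5 -> R0=(5,0,0,0) value=5
Op 3: inc R1 by 3 -> R1=(0,3,0,0) value=3
Op 4: inc R0 by 5 -> R0=(10,0,0,0) value=10
Op 5: merge R0<->R3 -> R0=(10,0,0,0) R3=(10,0,0,0)
Op 6: inc R1 by 5 -> R1=(0,8,0,0) value=8
Op 7: merge R1<->R2 -> R1=(0,8,0,0) R2=(0,8,0,0)
Op 8: merge R2<->R0 -> R2=(10,8,0,0) R0=(10,8,0,0)
Op 9: inc R0 by 3 -> R0=(13,8,0,0) value=21
Op 10: merge R1<->R3 -> R1=(10,8,0,0) R3=(10,8,0,0)
Op 11: merge R0<->R1 -> R0=(13,8,0,0) R1=(13,8,0,0)

Answer: 18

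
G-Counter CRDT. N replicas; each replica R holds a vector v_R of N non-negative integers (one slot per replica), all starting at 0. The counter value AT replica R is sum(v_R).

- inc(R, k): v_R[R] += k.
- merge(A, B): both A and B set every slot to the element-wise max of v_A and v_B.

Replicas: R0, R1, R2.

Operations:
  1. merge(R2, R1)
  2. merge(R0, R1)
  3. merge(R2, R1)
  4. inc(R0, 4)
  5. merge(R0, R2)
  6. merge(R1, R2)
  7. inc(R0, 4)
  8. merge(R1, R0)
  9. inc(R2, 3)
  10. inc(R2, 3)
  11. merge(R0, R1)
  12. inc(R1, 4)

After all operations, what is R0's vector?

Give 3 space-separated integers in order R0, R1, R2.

Op 1: merge R2<->R1 -> R2=(0,0,0) R1=(0,0,0)
Op 2: merge R0<->R1 -> R0=(0,0,0) R1=(0,0,0)
Op 3: merge R2<->R1 -> R2=(0,0,0) R1=(0,0,0)
Op 4: inc R0 by 4 -> R0=(4,0,0) value=4
Op 5: merge R0<->R2 -> R0=(4,0,0) R2=(4,0,0)
Op 6: merge R1<->R2 -> R1=(4,0,0) R2=(4,0,0)
Op 7: inc R0 by 4 -> R0=(8,0,0) value=8
Op 8: merge R1<->R0 -> R1=(8,0,0) R0=(8,0,0)
Op 9: inc R2 by 3 -> R2=(4,0,3) value=7
Op 10: inc R2 by 3 -> R2=(4,0,6) value=10
Op 11: merge R0<->R1 -> R0=(8,0,0) R1=(8,0,0)
Op 12: inc R1 by 4 -> R1=(8,4,0) value=12

Answer: 8 0 0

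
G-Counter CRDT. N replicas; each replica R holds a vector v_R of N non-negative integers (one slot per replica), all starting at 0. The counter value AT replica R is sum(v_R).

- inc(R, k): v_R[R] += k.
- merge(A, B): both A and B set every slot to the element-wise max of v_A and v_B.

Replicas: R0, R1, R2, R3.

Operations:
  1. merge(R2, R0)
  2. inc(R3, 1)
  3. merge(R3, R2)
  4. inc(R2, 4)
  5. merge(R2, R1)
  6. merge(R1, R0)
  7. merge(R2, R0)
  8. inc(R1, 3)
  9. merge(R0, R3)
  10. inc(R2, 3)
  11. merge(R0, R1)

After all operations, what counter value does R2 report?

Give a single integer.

Op 1: merge R2<->R0 -> R2=(0,0,0,0) R0=(0,0,0,0)
Op 2: inc R3 by 1 -> R3=(0,0,0,1) value=1
Op 3: merge R3<->R2 -> R3=(0,0,0,1) R2=(0,0,0,1)
Op 4: inc R2 by 4 -> R2=(0,0,4,1) value=5
Op 5: merge R2<->R1 -> R2=(0,0,4,1) R1=(0,0,4,1)
Op 6: merge R1<->R0 -> R1=(0,0,4,1) R0=(0,0,4,1)
Op 7: merge R2<->R0 -> R2=(0,0,4,1) R0=(0,0,4,1)
Op 8: inc R1 by 3 -> R1=(0,3,4,1) value=8
Op 9: merge R0<->R3 -> R0=(0,0,4,1) R3=(0,0,4,1)
Op 10: inc R2 by 3 -> R2=(0,0,7,1) value=8
Op 11: merge R0<->R1 -> R0=(0,3,4,1) R1=(0,3,4,1)

Answer: 8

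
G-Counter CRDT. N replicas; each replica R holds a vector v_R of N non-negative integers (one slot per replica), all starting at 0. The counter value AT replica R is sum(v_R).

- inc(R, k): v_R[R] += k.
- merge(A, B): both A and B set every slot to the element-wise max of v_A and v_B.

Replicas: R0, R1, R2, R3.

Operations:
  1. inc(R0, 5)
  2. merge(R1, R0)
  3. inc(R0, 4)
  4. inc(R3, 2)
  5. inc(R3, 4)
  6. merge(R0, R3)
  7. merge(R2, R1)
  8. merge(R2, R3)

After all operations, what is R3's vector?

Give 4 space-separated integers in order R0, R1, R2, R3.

Answer: 9 0 0 6

Derivation:
Op 1: inc R0 by 5 -> R0=(5,0,0,0) value=5
Op 2: merge R1<->R0 -> R1=(5,0,0,0) R0=(5,0,0,0)
Op 3: inc R0 by 4 -> R0=(9,0,0,0) value=9
Op 4: inc R3 by 2 -> R3=(0,0,0,2) value=2
Op 5: inc R3 by 4 -> R3=(0,0,0,6) value=6
Op 6: merge R0<->R3 -> R0=(9,0,0,6) R3=(9,0,0,6)
Op 7: merge R2<->R1 -> R2=(5,0,0,0) R1=(5,0,0,0)
Op 8: merge R2<->R3 -> R2=(9,0,0,6) R3=(9,0,0,6)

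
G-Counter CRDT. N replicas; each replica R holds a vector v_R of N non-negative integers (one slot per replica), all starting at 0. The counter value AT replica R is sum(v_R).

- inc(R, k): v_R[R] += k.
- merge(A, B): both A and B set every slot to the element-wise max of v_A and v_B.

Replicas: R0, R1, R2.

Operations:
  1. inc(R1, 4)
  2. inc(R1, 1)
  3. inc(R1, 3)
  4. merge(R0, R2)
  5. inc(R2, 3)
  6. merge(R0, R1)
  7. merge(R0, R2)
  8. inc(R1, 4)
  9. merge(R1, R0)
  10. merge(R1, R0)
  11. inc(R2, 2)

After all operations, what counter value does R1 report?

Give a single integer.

Answer: 15

Derivation:
Op 1: inc R1 by 4 -> R1=(0,4,0) value=4
Op 2: inc R1 by 1 -> R1=(0,5,0) value=5
Op 3: inc R1 by 3 -> R1=(0,8,0) value=8
Op 4: merge R0<->R2 -> R0=(0,0,0) R2=(0,0,0)
Op 5: inc R2 by 3 -> R2=(0,0,3) value=3
Op 6: merge R0<->R1 -> R0=(0,8,0) R1=(0,8,0)
Op 7: merge R0<->R2 -> R0=(0,8,3) R2=(0,8,3)
Op 8: inc R1 by 4 -> R1=(0,12,0) value=12
Op 9: merge R1<->R0 -> R1=(0,12,3) R0=(0,12,3)
Op 10: merge R1<->R0 -> R1=(0,12,3) R0=(0,12,3)
Op 11: inc R2 by 2 -> R2=(0,8,5) value=13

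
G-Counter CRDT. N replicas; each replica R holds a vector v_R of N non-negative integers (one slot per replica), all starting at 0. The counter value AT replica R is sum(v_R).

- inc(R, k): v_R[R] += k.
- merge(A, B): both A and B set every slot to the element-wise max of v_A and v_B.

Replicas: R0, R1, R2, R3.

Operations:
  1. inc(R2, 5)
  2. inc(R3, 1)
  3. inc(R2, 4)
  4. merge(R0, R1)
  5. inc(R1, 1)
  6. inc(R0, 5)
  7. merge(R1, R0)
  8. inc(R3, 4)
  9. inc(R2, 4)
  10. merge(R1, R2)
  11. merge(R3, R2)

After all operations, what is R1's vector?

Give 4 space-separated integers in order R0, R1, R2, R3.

Answer: 5 1 13 0

Derivation:
Op 1: inc R2 by 5 -> R2=(0,0,5,0) value=5
Op 2: inc R3 by 1 -> R3=(0,0,0,1) value=1
Op 3: inc R2 by 4 -> R2=(0,0,9,0) value=9
Op 4: merge R0<->R1 -> R0=(0,0,0,0) R1=(0,0,0,0)
Op 5: inc R1 by 1 -> R1=(0,1,0,0) value=1
Op 6: inc R0 by 5 -> R0=(5,0,0,0) value=5
Op 7: merge R1<->R0 -> R1=(5,1,0,0) R0=(5,1,0,0)
Op 8: inc R3 by 4 -> R3=(0,0,0,5) value=5
Op 9: inc R2 by 4 -> R2=(0,0,13,0) value=13
Op 10: merge R1<->R2 -> R1=(5,1,13,0) R2=(5,1,13,0)
Op 11: merge R3<->R2 -> R3=(5,1,13,5) R2=(5,1,13,5)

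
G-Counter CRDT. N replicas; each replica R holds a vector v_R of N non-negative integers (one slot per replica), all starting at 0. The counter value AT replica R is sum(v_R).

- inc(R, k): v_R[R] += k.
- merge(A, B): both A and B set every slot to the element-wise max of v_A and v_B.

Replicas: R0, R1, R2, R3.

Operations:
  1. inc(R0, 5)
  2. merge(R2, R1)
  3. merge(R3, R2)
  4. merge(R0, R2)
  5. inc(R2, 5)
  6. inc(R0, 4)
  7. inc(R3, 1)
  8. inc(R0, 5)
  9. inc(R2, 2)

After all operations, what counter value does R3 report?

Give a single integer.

Op 1: inc R0 by 5 -> R0=(5,0,0,0) value=5
Op 2: merge R2<->R1 -> R2=(0,0,0,0) R1=(0,0,0,0)
Op 3: merge R3<->R2 -> R3=(0,0,0,0) R2=(0,0,0,0)
Op 4: merge R0<->R2 -> R0=(5,0,0,0) R2=(5,0,0,0)
Op 5: inc R2 by 5 -> R2=(5,0,5,0) value=10
Op 6: inc R0 by 4 -> R0=(9,0,0,0) value=9
Op 7: inc R3 by 1 -> R3=(0,0,0,1) value=1
Op 8: inc R0 by 5 -> R0=(14,0,0,0) value=14
Op 9: inc R2 by 2 -> R2=(5,0,7,0) value=12

Answer: 1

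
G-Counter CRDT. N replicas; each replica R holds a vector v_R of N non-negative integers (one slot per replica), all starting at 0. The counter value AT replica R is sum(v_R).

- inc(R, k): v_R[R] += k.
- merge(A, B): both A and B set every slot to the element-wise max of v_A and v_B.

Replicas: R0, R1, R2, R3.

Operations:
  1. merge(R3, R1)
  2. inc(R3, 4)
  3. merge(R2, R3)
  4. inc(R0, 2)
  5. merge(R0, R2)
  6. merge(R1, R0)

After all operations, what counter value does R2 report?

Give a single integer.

Op 1: merge R3<->R1 -> R3=(0,0,0,0) R1=(0,0,0,0)
Op 2: inc R3 by 4 -> R3=(0,0,0,4) value=4
Op 3: merge R2<->R3 -> R2=(0,0,0,4) R3=(0,0,0,4)
Op 4: inc R0 by 2 -> R0=(2,0,0,0) value=2
Op 5: merge R0<->R2 -> R0=(2,0,0,4) R2=(2,0,0,4)
Op 6: merge R1<->R0 -> R1=(2,0,0,4) R0=(2,0,0,4)

Answer: 6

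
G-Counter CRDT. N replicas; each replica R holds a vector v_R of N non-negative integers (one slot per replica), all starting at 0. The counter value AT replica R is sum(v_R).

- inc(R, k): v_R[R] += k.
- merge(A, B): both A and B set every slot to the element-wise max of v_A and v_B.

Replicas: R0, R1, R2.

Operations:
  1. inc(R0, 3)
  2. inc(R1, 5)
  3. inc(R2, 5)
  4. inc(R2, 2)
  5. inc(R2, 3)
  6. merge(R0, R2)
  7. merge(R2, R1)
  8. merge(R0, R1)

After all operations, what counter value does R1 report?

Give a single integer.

Answer: 18

Derivation:
Op 1: inc R0 by 3 -> R0=(3,0,0) value=3
Op 2: inc R1 by 5 -> R1=(0,5,0) value=5
Op 3: inc R2 by 5 -> R2=(0,0,5) value=5
Op 4: inc R2 by 2 -> R2=(0,0,7) value=7
Op 5: inc R2 by 3 -> R2=(0,0,10) value=10
Op 6: merge R0<->R2 -> R0=(3,0,10) R2=(3,0,10)
Op 7: merge R2<->R1 -> R2=(3,5,10) R1=(3,5,10)
Op 8: merge R0<->R1 -> R0=(3,5,10) R1=(3,5,10)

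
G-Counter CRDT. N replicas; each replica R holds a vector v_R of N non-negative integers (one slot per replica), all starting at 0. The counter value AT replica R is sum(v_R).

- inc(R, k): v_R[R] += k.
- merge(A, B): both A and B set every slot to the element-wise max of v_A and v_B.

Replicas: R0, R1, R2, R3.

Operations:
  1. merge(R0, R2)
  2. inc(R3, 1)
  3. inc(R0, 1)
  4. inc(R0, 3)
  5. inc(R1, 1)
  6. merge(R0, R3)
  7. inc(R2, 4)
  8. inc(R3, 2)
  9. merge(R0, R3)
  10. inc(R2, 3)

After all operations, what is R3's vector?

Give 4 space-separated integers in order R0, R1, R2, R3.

Answer: 4 0 0 3

Derivation:
Op 1: merge R0<->R2 -> R0=(0,0,0,0) R2=(0,0,0,0)
Op 2: inc R3 by 1 -> R3=(0,0,0,1) value=1
Op 3: inc R0 by 1 -> R0=(1,0,0,0) value=1
Op 4: inc R0 by 3 -> R0=(4,0,0,0) value=4
Op 5: inc R1 by 1 -> R1=(0,1,0,0) value=1
Op 6: merge R0<->R3 -> R0=(4,0,0,1) R3=(4,0,0,1)
Op 7: inc R2 by 4 -> R2=(0,0,4,0) value=4
Op 8: inc R3 by 2 -> R3=(4,0,0,3) value=7
Op 9: merge R0<->R3 -> R0=(4,0,0,3) R3=(4,0,0,3)
Op 10: inc R2 by 3 -> R2=(0,0,7,0) value=7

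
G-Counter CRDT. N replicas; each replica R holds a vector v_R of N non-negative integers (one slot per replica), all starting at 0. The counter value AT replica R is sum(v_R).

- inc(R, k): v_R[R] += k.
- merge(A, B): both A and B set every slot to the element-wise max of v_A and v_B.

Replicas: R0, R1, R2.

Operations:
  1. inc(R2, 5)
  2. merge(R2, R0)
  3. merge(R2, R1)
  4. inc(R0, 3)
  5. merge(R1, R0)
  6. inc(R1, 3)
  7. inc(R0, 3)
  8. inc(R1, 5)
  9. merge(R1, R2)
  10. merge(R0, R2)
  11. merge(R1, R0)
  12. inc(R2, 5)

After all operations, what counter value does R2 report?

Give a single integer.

Op 1: inc R2 by 5 -> R2=(0,0,5) value=5
Op 2: merge R2<->R0 -> R2=(0,0,5) R0=(0,0,5)
Op 3: merge R2<->R1 -> R2=(0,0,5) R1=(0,0,5)
Op 4: inc R0 by 3 -> R0=(3,0,5) value=8
Op 5: merge R1<->R0 -> R1=(3,0,5) R0=(3,0,5)
Op 6: inc R1 by 3 -> R1=(3,3,5) value=11
Op 7: inc R0 by 3 -> R0=(6,0,5) value=11
Op 8: inc R1 by 5 -> R1=(3,8,5) value=16
Op 9: merge R1<->R2 -> R1=(3,8,5) R2=(3,8,5)
Op 10: merge R0<->R2 -> R0=(6,8,5) R2=(6,8,5)
Op 11: merge R1<->R0 -> R1=(6,8,5) R0=(6,8,5)
Op 12: inc R2 by 5 -> R2=(6,8,10) value=24

Answer: 24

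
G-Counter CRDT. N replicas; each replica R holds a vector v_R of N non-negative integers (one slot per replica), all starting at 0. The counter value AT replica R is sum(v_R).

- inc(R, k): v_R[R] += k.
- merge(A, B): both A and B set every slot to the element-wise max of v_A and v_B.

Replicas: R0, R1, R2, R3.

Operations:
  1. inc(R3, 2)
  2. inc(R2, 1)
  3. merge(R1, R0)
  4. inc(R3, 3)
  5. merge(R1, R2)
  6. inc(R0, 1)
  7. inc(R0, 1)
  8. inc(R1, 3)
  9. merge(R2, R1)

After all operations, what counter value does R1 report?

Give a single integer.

Op 1: inc R3 by 2 -> R3=(0,0,0,2) value=2
Op 2: inc R2 by 1 -> R2=(0,0,1,0) value=1
Op 3: merge R1<->R0 -> R1=(0,0,0,0) R0=(0,0,0,0)
Op 4: inc R3 by 3 -> R3=(0,0,0,5) value=5
Op 5: merge R1<->R2 -> R1=(0,0,1,0) R2=(0,0,1,0)
Op 6: inc R0 by 1 -> R0=(1,0,0,0) value=1
Op 7: inc R0 by 1 -> R0=(2,0,0,0) value=2
Op 8: inc R1 by 3 -> R1=(0,3,1,0) value=4
Op 9: merge R2<->R1 -> R2=(0,3,1,0) R1=(0,3,1,0)

Answer: 4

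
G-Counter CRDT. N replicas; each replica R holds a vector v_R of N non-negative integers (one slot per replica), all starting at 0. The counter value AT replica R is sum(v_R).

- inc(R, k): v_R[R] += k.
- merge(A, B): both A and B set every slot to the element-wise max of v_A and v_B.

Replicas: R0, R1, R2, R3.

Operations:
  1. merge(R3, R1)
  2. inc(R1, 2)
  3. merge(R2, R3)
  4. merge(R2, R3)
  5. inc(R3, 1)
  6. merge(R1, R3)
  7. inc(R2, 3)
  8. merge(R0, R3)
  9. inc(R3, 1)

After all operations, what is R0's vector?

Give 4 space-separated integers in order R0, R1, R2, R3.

Answer: 0 2 0 1

Derivation:
Op 1: merge R3<->R1 -> R3=(0,0,0,0) R1=(0,0,0,0)
Op 2: inc R1 by 2 -> R1=(0,2,0,0) value=2
Op 3: merge R2<->R3 -> R2=(0,0,0,0) R3=(0,0,0,0)
Op 4: merge R2<->R3 -> R2=(0,0,0,0) R3=(0,0,0,0)
Op 5: inc R3 by 1 -> R3=(0,0,0,1) value=1
Op 6: merge R1<->R3 -> R1=(0,2,0,1) R3=(0,2,0,1)
Op 7: inc R2 by 3 -> R2=(0,0,3,0) value=3
Op 8: merge R0<->R3 -> R0=(0,2,0,1) R3=(0,2,0,1)
Op 9: inc R3 by 1 -> R3=(0,2,0,2) value=4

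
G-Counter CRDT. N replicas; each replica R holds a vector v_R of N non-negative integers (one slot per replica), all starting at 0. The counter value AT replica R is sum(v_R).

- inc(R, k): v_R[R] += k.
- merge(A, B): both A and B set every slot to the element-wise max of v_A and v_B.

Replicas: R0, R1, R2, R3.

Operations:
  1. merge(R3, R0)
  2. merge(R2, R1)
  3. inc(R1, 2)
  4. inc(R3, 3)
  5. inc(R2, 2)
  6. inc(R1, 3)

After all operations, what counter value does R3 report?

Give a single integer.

Answer: 3

Derivation:
Op 1: merge R3<->R0 -> R3=(0,0,0,0) R0=(0,0,0,0)
Op 2: merge R2<->R1 -> R2=(0,0,0,0) R1=(0,0,0,0)
Op 3: inc R1 by 2 -> R1=(0,2,0,0) value=2
Op 4: inc R3 by 3 -> R3=(0,0,0,3) value=3
Op 5: inc R2 by 2 -> R2=(0,0,2,0) value=2
Op 6: inc R1 by 3 -> R1=(0,5,0,0) value=5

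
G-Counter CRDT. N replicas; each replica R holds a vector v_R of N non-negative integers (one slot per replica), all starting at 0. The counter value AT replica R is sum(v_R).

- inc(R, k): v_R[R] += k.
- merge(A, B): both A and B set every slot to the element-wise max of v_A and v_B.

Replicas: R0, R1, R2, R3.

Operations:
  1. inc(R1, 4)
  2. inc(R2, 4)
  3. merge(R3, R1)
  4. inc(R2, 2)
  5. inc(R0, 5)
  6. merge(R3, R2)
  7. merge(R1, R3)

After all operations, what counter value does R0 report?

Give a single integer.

Op 1: inc R1 by 4 -> R1=(0,4,0,0) value=4
Op 2: inc R2 by 4 -> R2=(0,0,4,0) value=4
Op 3: merge R3<->R1 -> R3=(0,4,0,0) R1=(0,4,0,0)
Op 4: inc R2 by 2 -> R2=(0,0,6,0) value=6
Op 5: inc R0 by 5 -> R0=(5,0,0,0) value=5
Op 6: merge R3<->R2 -> R3=(0,4,6,0) R2=(0,4,6,0)
Op 7: merge R1<->R3 -> R1=(0,4,6,0) R3=(0,4,6,0)

Answer: 5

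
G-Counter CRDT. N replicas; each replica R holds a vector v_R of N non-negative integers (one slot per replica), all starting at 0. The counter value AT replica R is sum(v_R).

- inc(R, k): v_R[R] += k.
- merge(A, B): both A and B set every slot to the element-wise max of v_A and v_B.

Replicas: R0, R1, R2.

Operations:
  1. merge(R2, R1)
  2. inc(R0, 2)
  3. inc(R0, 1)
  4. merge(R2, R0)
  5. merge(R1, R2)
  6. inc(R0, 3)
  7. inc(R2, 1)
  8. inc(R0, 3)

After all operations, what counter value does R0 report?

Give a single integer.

Op 1: merge R2<->R1 -> R2=(0,0,0) R1=(0,0,0)
Op 2: inc R0 by 2 -> R0=(2,0,0) value=2
Op 3: inc R0 by 1 -> R0=(3,0,0) value=3
Op 4: merge R2<->R0 -> R2=(3,0,0) R0=(3,0,0)
Op 5: merge R1<->R2 -> R1=(3,0,0) R2=(3,0,0)
Op 6: inc R0 by 3 -> R0=(6,0,0) value=6
Op 7: inc R2 by 1 -> R2=(3,0,1) value=4
Op 8: inc R0 by 3 -> R0=(9,0,0) value=9

Answer: 9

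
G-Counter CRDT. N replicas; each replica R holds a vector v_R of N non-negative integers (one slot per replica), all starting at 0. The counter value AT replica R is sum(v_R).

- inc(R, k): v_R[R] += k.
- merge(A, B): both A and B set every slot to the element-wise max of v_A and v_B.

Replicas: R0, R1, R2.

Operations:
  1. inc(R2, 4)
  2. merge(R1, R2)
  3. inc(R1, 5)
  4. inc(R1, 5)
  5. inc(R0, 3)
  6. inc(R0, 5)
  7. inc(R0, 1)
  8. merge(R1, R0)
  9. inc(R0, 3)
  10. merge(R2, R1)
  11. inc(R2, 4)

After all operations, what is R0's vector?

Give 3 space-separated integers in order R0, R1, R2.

Op 1: inc R2 by 4 -> R2=(0,0,4) value=4
Op 2: merge R1<->R2 -> R1=(0,0,4) R2=(0,0,4)
Op 3: inc R1 by 5 -> R1=(0,5,4) value=9
Op 4: inc R1 by 5 -> R1=(0,10,4) value=14
Op 5: inc R0 by 3 -> R0=(3,0,0) value=3
Op 6: inc R0 by 5 -> R0=(8,0,0) value=8
Op 7: inc R0 by 1 -> R0=(9,0,0) value=9
Op 8: merge R1<->R0 -> R1=(9,10,4) R0=(9,10,4)
Op 9: inc R0 by 3 -> R0=(12,10,4) value=26
Op 10: merge R2<->R1 -> R2=(9,10,4) R1=(9,10,4)
Op 11: inc R2 by 4 -> R2=(9,10,8) value=27

Answer: 12 10 4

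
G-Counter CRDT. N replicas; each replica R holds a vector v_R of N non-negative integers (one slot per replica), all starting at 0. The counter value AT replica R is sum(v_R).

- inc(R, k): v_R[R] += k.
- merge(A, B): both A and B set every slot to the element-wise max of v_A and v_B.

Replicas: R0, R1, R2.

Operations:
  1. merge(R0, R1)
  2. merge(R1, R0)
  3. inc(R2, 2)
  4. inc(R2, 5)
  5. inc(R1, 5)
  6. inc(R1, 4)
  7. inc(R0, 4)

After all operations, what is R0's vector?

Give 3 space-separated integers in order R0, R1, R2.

Op 1: merge R0<->R1 -> R0=(0,0,0) R1=(0,0,0)
Op 2: merge R1<->R0 -> R1=(0,0,0) R0=(0,0,0)
Op 3: inc R2 by 2 -> R2=(0,0,2) value=2
Op 4: inc R2 by 5 -> R2=(0,0,7) value=7
Op 5: inc R1 by 5 -> R1=(0,5,0) value=5
Op 6: inc R1 by 4 -> R1=(0,9,0) value=9
Op 7: inc R0 by 4 -> R0=(4,0,0) value=4

Answer: 4 0 0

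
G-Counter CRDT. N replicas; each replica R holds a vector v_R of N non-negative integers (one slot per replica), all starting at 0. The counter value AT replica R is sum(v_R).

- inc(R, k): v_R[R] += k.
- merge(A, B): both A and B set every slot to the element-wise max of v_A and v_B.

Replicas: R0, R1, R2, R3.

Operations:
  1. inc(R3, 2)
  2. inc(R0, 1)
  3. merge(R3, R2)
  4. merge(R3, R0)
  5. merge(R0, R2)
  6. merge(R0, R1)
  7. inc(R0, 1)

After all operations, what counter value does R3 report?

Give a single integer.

Answer: 3

Derivation:
Op 1: inc R3 by 2 -> R3=(0,0,0,2) value=2
Op 2: inc R0 by 1 -> R0=(1,0,0,0) value=1
Op 3: merge R3<->R2 -> R3=(0,0,0,2) R2=(0,0,0,2)
Op 4: merge R3<->R0 -> R3=(1,0,0,2) R0=(1,0,0,2)
Op 5: merge R0<->R2 -> R0=(1,0,0,2) R2=(1,0,0,2)
Op 6: merge R0<->R1 -> R0=(1,0,0,2) R1=(1,0,0,2)
Op 7: inc R0 by 1 -> R0=(2,0,0,2) value=4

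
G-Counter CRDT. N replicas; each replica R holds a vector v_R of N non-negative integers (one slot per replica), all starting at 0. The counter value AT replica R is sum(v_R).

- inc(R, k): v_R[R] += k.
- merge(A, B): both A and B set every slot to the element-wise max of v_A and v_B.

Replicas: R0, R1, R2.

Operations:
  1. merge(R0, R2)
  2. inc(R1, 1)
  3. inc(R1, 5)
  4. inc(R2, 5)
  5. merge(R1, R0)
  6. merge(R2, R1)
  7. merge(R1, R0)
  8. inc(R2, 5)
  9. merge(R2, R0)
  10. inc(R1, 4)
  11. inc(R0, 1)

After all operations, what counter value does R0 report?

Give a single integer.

Answer: 17

Derivation:
Op 1: merge R0<->R2 -> R0=(0,0,0) R2=(0,0,0)
Op 2: inc R1 by 1 -> R1=(0,1,0) value=1
Op 3: inc R1 by 5 -> R1=(0,6,0) value=6
Op 4: inc R2 by 5 -> R2=(0,0,5) value=5
Op 5: merge R1<->R0 -> R1=(0,6,0) R0=(0,6,0)
Op 6: merge R2<->R1 -> R2=(0,6,5) R1=(0,6,5)
Op 7: merge R1<->R0 -> R1=(0,6,5) R0=(0,6,5)
Op 8: inc R2 by 5 -> R2=(0,6,10) value=16
Op 9: merge R2<->R0 -> R2=(0,6,10) R0=(0,6,10)
Op 10: inc R1 by 4 -> R1=(0,10,5) value=15
Op 11: inc R0 by 1 -> R0=(1,6,10) value=17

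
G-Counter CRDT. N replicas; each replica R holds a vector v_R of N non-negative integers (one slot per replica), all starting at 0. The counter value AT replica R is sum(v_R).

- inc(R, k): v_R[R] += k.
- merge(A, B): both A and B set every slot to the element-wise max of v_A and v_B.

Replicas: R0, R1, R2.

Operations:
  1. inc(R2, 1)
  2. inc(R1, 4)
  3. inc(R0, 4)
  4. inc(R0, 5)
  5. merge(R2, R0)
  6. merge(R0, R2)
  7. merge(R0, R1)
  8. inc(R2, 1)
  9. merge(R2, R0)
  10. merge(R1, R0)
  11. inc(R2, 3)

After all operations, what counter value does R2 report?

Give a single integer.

Op 1: inc R2 by 1 -> R2=(0,0,1) value=1
Op 2: inc R1 by 4 -> R1=(0,4,0) value=4
Op 3: inc R0 by 4 -> R0=(4,0,0) value=4
Op 4: inc R0 by 5 -> R0=(9,0,0) value=9
Op 5: merge R2<->R0 -> R2=(9,0,1) R0=(9,0,1)
Op 6: merge R0<->R2 -> R0=(9,0,1) R2=(9,0,1)
Op 7: merge R0<->R1 -> R0=(9,4,1) R1=(9,4,1)
Op 8: inc R2 by 1 -> R2=(9,0,2) value=11
Op 9: merge R2<->R0 -> R2=(9,4,2) R0=(9,4,2)
Op 10: merge R1<->R0 -> R1=(9,4,2) R0=(9,4,2)
Op 11: inc R2 by 3 -> R2=(9,4,5) value=18

Answer: 18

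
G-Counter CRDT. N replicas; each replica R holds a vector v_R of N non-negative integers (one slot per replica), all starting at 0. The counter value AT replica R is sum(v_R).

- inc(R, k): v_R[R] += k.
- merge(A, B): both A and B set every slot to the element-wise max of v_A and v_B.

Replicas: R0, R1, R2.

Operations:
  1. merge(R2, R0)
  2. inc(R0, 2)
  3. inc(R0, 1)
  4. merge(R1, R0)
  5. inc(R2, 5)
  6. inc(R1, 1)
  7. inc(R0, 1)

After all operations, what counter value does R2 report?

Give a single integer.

Answer: 5

Derivation:
Op 1: merge R2<->R0 -> R2=(0,0,0) R0=(0,0,0)
Op 2: inc R0 by 2 -> R0=(2,0,0) value=2
Op 3: inc R0 by 1 -> R0=(3,0,0) value=3
Op 4: merge R1<->R0 -> R1=(3,0,0) R0=(3,0,0)
Op 5: inc R2 by 5 -> R2=(0,0,5) value=5
Op 6: inc R1 by 1 -> R1=(3,1,0) value=4
Op 7: inc R0 by 1 -> R0=(4,0,0) value=4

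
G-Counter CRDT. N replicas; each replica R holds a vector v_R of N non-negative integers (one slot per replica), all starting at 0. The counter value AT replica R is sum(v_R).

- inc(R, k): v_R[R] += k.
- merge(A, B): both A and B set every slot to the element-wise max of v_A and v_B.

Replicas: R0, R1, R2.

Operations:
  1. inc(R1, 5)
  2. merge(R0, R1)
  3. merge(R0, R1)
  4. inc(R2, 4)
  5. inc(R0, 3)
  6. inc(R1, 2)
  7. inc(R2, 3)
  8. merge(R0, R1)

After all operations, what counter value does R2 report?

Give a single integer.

Answer: 7

Derivation:
Op 1: inc R1 by 5 -> R1=(0,5,0) value=5
Op 2: merge R0<->R1 -> R0=(0,5,0) R1=(0,5,0)
Op 3: merge R0<->R1 -> R0=(0,5,0) R1=(0,5,0)
Op 4: inc R2 by 4 -> R2=(0,0,4) value=4
Op 5: inc R0 by 3 -> R0=(3,5,0) value=8
Op 6: inc R1 by 2 -> R1=(0,7,0) value=7
Op 7: inc R2 by 3 -> R2=(0,0,7) value=7
Op 8: merge R0<->R1 -> R0=(3,7,0) R1=(3,7,0)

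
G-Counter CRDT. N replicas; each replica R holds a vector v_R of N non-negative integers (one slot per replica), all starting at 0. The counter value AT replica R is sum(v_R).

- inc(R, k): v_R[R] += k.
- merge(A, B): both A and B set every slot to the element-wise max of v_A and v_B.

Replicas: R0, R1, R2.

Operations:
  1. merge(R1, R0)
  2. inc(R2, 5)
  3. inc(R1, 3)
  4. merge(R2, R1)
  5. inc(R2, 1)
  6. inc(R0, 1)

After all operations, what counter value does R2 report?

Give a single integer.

Answer: 9

Derivation:
Op 1: merge R1<->R0 -> R1=(0,0,0) R0=(0,0,0)
Op 2: inc R2 by 5 -> R2=(0,0,5) value=5
Op 3: inc R1 by 3 -> R1=(0,3,0) value=3
Op 4: merge R2<->R1 -> R2=(0,3,5) R1=(0,3,5)
Op 5: inc R2 by 1 -> R2=(0,3,6) value=9
Op 6: inc R0 by 1 -> R0=(1,0,0) value=1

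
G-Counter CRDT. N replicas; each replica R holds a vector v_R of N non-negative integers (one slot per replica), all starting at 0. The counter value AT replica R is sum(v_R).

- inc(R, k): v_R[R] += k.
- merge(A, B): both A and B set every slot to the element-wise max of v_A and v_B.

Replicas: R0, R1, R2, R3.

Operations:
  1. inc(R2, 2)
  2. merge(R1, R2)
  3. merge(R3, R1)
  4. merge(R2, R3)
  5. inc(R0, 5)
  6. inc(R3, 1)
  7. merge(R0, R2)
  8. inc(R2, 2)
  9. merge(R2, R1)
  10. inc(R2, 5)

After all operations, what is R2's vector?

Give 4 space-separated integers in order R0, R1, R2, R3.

Answer: 5 0 9 0

Derivation:
Op 1: inc R2 by 2 -> R2=(0,0,2,0) value=2
Op 2: merge R1<->R2 -> R1=(0,0,2,0) R2=(0,0,2,0)
Op 3: merge R3<->R1 -> R3=(0,0,2,0) R1=(0,0,2,0)
Op 4: merge R2<->R3 -> R2=(0,0,2,0) R3=(0,0,2,0)
Op 5: inc R0 by 5 -> R0=(5,0,0,0) value=5
Op 6: inc R3 by 1 -> R3=(0,0,2,1) value=3
Op 7: merge R0<->R2 -> R0=(5,0,2,0) R2=(5,0,2,0)
Op 8: inc R2 by 2 -> R2=(5,0,4,0) value=9
Op 9: merge R2<->R1 -> R2=(5,0,4,0) R1=(5,0,4,0)
Op 10: inc R2 by 5 -> R2=(5,0,9,0) value=14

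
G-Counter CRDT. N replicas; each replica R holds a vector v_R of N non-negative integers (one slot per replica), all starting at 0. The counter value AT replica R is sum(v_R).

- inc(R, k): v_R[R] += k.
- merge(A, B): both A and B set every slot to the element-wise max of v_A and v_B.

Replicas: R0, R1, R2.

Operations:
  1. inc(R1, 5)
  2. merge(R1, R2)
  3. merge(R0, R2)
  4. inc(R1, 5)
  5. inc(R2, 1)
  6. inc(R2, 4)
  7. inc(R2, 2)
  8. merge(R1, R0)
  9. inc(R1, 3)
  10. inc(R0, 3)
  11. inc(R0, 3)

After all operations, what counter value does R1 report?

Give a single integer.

Op 1: inc R1 by 5 -> R1=(0,5,0) value=5
Op 2: merge R1<->R2 -> R1=(0,5,0) R2=(0,5,0)
Op 3: merge R0<->R2 -> R0=(0,5,0) R2=(0,5,0)
Op 4: inc R1 by 5 -> R1=(0,10,0) value=10
Op 5: inc R2 by 1 -> R2=(0,5,1) value=6
Op 6: inc R2 by 4 -> R2=(0,5,5) value=10
Op 7: inc R2 by 2 -> R2=(0,5,7) value=12
Op 8: merge R1<->R0 -> R1=(0,10,0) R0=(0,10,0)
Op 9: inc R1 by 3 -> R1=(0,13,0) value=13
Op 10: inc R0 by 3 -> R0=(3,10,0) value=13
Op 11: inc R0 by 3 -> R0=(6,10,0) value=16

Answer: 13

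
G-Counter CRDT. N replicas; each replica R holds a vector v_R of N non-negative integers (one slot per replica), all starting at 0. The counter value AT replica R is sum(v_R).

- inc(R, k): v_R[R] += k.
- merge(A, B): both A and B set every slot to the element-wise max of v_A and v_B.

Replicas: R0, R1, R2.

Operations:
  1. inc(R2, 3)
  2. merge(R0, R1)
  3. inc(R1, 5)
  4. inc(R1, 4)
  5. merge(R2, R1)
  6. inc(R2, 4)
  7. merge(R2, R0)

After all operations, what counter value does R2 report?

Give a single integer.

Answer: 16

Derivation:
Op 1: inc R2 by 3 -> R2=(0,0,3) value=3
Op 2: merge R0<->R1 -> R0=(0,0,0) R1=(0,0,0)
Op 3: inc R1 by 5 -> R1=(0,5,0) value=5
Op 4: inc R1 by 4 -> R1=(0,9,0) value=9
Op 5: merge R2<->R1 -> R2=(0,9,3) R1=(0,9,3)
Op 6: inc R2 by 4 -> R2=(0,9,7) value=16
Op 7: merge R2<->R0 -> R2=(0,9,7) R0=(0,9,7)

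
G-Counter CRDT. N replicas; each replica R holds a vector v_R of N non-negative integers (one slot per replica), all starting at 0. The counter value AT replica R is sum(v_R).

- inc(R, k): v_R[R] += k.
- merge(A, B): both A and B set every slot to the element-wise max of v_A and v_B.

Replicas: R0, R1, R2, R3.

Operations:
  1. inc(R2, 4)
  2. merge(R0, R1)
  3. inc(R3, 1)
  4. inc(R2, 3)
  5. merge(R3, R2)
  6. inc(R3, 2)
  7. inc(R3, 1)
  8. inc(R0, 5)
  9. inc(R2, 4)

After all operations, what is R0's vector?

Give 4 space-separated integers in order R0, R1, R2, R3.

Answer: 5 0 0 0

Derivation:
Op 1: inc R2 by 4 -> R2=(0,0,4,0) value=4
Op 2: merge R0<->R1 -> R0=(0,0,0,0) R1=(0,0,0,0)
Op 3: inc R3 by 1 -> R3=(0,0,0,1) value=1
Op 4: inc R2 by 3 -> R2=(0,0,7,0) value=7
Op 5: merge R3<->R2 -> R3=(0,0,7,1) R2=(0,0,7,1)
Op 6: inc R3 by 2 -> R3=(0,0,7,3) value=10
Op 7: inc R3 by 1 -> R3=(0,0,7,4) value=11
Op 8: inc R0 by 5 -> R0=(5,0,0,0) value=5
Op 9: inc R2 by 4 -> R2=(0,0,11,1) value=12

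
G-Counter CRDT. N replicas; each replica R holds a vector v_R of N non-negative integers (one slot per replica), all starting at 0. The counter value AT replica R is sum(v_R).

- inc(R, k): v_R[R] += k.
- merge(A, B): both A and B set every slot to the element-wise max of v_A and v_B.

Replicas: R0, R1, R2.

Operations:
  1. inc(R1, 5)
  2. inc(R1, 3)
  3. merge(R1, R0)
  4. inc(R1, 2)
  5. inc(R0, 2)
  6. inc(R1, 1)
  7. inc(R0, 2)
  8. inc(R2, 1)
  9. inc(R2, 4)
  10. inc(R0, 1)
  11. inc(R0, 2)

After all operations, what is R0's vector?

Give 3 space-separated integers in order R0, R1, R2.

Answer: 7 8 0

Derivation:
Op 1: inc R1 by 5 -> R1=(0,5,0) value=5
Op 2: inc R1 by 3 -> R1=(0,8,0) value=8
Op 3: merge R1<->R0 -> R1=(0,8,0) R0=(0,8,0)
Op 4: inc R1 by 2 -> R1=(0,10,0) value=10
Op 5: inc R0 by 2 -> R0=(2,8,0) value=10
Op 6: inc R1 by 1 -> R1=(0,11,0) value=11
Op 7: inc R0 by 2 -> R0=(4,8,0) value=12
Op 8: inc R2 by 1 -> R2=(0,0,1) value=1
Op 9: inc R2 by 4 -> R2=(0,0,5) value=5
Op 10: inc R0 by 1 -> R0=(5,8,0) value=13
Op 11: inc R0 by 2 -> R0=(7,8,0) value=15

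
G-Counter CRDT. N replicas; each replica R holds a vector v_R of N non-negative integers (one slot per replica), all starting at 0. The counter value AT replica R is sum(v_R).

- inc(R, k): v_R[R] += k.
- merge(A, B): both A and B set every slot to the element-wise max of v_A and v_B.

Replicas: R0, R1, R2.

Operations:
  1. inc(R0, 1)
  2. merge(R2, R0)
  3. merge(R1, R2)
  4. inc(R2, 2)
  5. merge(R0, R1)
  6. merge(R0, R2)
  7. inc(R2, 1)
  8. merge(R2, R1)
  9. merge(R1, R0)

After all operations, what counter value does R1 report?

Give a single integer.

Op 1: inc R0 by 1 -> R0=(1,0,0) value=1
Op 2: merge R2<->R0 -> R2=(1,0,0) R0=(1,0,0)
Op 3: merge R1<->R2 -> R1=(1,0,0) R2=(1,0,0)
Op 4: inc R2 by 2 -> R2=(1,0,2) value=3
Op 5: merge R0<->R1 -> R0=(1,0,0) R1=(1,0,0)
Op 6: merge R0<->R2 -> R0=(1,0,2) R2=(1,0,2)
Op 7: inc R2 by 1 -> R2=(1,0,3) value=4
Op 8: merge R2<->R1 -> R2=(1,0,3) R1=(1,0,3)
Op 9: merge R1<->R0 -> R1=(1,0,3) R0=(1,0,3)

Answer: 4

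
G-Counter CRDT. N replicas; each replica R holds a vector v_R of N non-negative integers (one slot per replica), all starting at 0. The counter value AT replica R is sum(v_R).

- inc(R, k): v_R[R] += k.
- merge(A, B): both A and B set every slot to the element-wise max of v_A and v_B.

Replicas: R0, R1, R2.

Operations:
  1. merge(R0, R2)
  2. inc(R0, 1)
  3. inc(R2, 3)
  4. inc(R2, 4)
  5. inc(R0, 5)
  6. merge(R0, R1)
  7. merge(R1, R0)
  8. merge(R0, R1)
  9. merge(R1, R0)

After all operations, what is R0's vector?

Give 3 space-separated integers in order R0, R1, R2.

Answer: 6 0 0

Derivation:
Op 1: merge R0<->R2 -> R0=(0,0,0) R2=(0,0,0)
Op 2: inc R0 by 1 -> R0=(1,0,0) value=1
Op 3: inc R2 by 3 -> R2=(0,0,3) value=3
Op 4: inc R2 by 4 -> R2=(0,0,7) value=7
Op 5: inc R0 by 5 -> R0=(6,0,0) value=6
Op 6: merge R0<->R1 -> R0=(6,0,0) R1=(6,0,0)
Op 7: merge R1<->R0 -> R1=(6,0,0) R0=(6,0,0)
Op 8: merge R0<->R1 -> R0=(6,0,0) R1=(6,0,0)
Op 9: merge R1<->R0 -> R1=(6,0,0) R0=(6,0,0)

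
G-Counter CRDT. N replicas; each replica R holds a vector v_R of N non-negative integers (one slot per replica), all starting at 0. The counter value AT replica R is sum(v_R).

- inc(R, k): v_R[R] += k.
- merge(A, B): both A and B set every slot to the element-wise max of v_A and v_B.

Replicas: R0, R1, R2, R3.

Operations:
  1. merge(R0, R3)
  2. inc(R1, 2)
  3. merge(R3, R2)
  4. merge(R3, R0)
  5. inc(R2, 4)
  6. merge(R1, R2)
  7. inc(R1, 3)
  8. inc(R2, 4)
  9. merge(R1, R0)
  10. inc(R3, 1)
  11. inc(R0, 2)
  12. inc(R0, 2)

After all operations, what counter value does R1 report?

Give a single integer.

Op 1: merge R0<->R3 -> R0=(0,0,0,0) R3=(0,0,0,0)
Op 2: inc R1 by 2 -> R1=(0,2,0,0) value=2
Op 3: merge R3<->R2 -> R3=(0,0,0,0) R2=(0,0,0,0)
Op 4: merge R3<->R0 -> R3=(0,0,0,0) R0=(0,0,0,0)
Op 5: inc R2 by 4 -> R2=(0,0,4,0) value=4
Op 6: merge R1<->R2 -> R1=(0,2,4,0) R2=(0,2,4,0)
Op 7: inc R1 by 3 -> R1=(0,5,4,0) value=9
Op 8: inc R2 by 4 -> R2=(0,2,8,0) value=10
Op 9: merge R1<->R0 -> R1=(0,5,4,0) R0=(0,5,4,0)
Op 10: inc R3 by 1 -> R3=(0,0,0,1) value=1
Op 11: inc R0 by 2 -> R0=(2,5,4,0) value=11
Op 12: inc R0 by 2 -> R0=(4,5,4,0) value=13

Answer: 9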